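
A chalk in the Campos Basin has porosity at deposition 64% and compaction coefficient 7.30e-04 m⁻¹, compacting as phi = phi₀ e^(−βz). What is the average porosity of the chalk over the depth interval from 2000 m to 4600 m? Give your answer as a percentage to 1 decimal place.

6.7%

Working in km (1 km = 1000 m; β in km⁻¹ = β in m⁻¹ × 1000):
⟨phi⟩ = (1/(z₂−z₁)) ∫ phi₀ e^(−βz) dz = phi₀·(e^(−β·z₁) − e^(−β·z₂)) / (β·(z₂−z₁))
e^(−0.73×2) = 0.2322; e^(−0.73×4.6) = 0.0348
⟨phi⟩ = 0.64 × (0.2322 − 0.0348) / (0.73 × 2.6) = 0.64 × 0.1040 = 0.0666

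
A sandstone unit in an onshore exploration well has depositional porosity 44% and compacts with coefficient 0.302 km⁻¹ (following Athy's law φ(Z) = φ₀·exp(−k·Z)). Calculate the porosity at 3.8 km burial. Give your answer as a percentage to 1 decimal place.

14.0%

φ = φ₀·exp(−k·Z) = 0.44 × exp(−0.302 × 3.8) = 0.44 × exp(−1.148)
  = 0.44 × 0.3174 = 0.1397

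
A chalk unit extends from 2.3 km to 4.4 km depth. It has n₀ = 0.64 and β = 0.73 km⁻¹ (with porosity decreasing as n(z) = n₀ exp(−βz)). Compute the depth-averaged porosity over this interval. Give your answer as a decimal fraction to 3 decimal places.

0.061

⟨n⟩ = (1/(z₂−z₁)) ∫ n₀ e^(−βz) dz = n₀·(e^(−β·z₁) − e^(−β·z₂)) / (β·(z₂−z₁))
e^(−0.73×2.3) = 0.1866; e^(−0.73×4.4) = 0.0403
⟨n⟩ = 0.64 × (0.1866 − 0.0403) / (0.73 × 2.1) = 0.64 × 0.0954 = 0.0611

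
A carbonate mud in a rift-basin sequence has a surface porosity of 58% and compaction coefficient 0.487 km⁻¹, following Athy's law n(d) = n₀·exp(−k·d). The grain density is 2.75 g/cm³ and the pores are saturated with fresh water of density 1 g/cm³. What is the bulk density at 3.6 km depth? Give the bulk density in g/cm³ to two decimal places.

Porosity at depth: n = 0.58·exp(−0.487×3.6) = 0.58×0.1732 = 0.1005
Bulk density: ρ_b = (1−n)ρ_g + n·ρ_f = 0.8995×2.75 + 0.1005×1
       = 2.474 + 0.100 = 2.574 g/cm³

2.57 g/cm³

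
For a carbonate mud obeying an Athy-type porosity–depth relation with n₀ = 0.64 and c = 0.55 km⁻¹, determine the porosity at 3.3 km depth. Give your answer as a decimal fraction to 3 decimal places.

0.104

n = n₀·exp(−c·z) = 0.64 × exp(−0.55 × 3.3) = 0.64 × exp(−1.815)
  = 0.64 × 0.1628 = 0.1042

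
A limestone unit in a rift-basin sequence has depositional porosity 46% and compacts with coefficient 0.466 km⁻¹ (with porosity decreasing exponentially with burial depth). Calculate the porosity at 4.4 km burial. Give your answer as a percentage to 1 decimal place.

n = n₀·exp(−c·d) = 0.46 × exp(−0.466 × 4.4) = 0.46 × exp(−2.05)
  = 0.46 × 0.1287 = 0.0592

5.9%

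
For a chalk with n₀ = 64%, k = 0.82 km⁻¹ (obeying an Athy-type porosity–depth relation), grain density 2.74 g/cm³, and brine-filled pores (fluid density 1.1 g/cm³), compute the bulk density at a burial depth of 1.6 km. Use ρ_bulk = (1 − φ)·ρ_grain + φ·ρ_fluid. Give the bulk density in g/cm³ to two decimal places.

Porosity at depth: n = 0.64·exp(−0.82×1.6) = 0.64×0.2693 = 0.1723
Bulk density: ρ_b = (1−n)ρ_g + n·ρ_f = 0.8277×2.74 + 0.1723×1.1
       = 2.268 + 0.190 = 2.457 g/cm³

2.46 g/cm³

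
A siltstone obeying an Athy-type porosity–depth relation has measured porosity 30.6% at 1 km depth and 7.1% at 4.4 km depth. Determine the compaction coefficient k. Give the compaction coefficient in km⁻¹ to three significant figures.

0.430 km⁻¹

Athy: φ(Z) = φ₀ e^(−kZ) ⇒ φ₁/φ₂ = e^{k(Z₂−Z₁)} ⇒ k = ln(φ₁/φ₂)/(Z₂−Z₁)
k = ln(0.306/0.071) / (4.4 − 1) = ln(4.31) / 3.4 = 1.4609 / 3.4 = 0.4297 km⁻¹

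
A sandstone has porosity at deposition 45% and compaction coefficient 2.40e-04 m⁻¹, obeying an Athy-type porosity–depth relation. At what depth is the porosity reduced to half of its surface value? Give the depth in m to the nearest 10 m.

2890 m

Working in km (1 km = 1000 m; c in km⁻¹ = c in m⁻¹ × 1000):
phi/phi₀ = 1/2 ⇒ exp(−c·Z) = 1/2 ⇒ Z = ln(2) / c
Z = 0.6931 / 0.24 = 2.888 km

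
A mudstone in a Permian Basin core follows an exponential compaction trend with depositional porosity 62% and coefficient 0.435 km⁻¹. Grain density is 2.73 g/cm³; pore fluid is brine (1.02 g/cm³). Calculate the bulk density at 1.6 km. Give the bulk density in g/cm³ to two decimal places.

Porosity at depth: phi = 0.62·exp(−0.435×1.6) = 0.62×0.4986 = 0.3091
Bulk density: ρ_b = (1−phi)ρ_g + phi·ρ_f = 0.6909×2.73 + 0.3091×1.02
       = 1.886 + 0.315 = 2.201 g/cm³

2.20 g/cm³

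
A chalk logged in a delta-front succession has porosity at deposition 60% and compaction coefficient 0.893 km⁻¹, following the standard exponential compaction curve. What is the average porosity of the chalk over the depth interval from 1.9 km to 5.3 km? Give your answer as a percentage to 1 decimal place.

3.4%

⟨phi⟩ = (1/(Z₂−Z₁)) ∫ phi₀ e^(−cZ) dZ = phi₀·(e^(−c·Z₁) − e^(−c·Z₂)) / (c·(Z₂−Z₁))
e^(−0.893×1.9) = 0.1833; e^(−0.893×5.3) = 0.0088
⟨phi⟩ = 0.6 × (0.1833 − 0.0088) / (0.893 × 3.4) = 0.6 × 0.0575 = 0.0345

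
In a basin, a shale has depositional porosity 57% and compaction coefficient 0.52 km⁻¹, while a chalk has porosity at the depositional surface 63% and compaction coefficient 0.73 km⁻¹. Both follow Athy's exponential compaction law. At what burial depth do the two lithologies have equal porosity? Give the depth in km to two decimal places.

0.48 km

Set phi₀ₐ e^(−βₐd) = phi₀ᵦ e^(−βᵦd) ⇒ ln(phi₀ₐ/phi₀ᵦ) = (βₐ − βᵦ)·d
d = ln(0.57/0.63) / (0.52 − 0.73) = -0.1001 / -0.21 = 0.477 km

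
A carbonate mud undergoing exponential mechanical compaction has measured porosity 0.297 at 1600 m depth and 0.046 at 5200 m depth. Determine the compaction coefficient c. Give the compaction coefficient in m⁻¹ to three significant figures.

0.000518 m⁻¹

Working in km (1 km = 1000 m; c in km⁻¹ = c in m⁻¹ × 1000):
Athy: phi(z) = phi₀ e^(−cz) ⇒ phi₁/phi₂ = e^{c(z₂−z₁)} ⇒ c = ln(phi₁/phi₂)/(z₂−z₁)
c = ln(0.297/0.046) / (5.2 − 1.6) = ln(6.457) / 3.6 = 1.8651 / 3.6 = 0.5181 km⁻¹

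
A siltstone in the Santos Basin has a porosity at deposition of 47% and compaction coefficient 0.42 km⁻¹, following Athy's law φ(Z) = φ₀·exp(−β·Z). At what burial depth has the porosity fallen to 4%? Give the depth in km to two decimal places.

5.87 km

Invert Athy's law: Z = ln(φ₀/φ) / β
Z = ln(0.47/0.04) / 0.42 = ln(11.75) / 0.42 = 2.4639 / 0.42 = 5.866 km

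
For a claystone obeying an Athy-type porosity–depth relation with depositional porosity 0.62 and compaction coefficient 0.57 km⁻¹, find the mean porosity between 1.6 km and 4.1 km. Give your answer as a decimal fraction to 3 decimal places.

⟨n⟩ = (1/(Z₂−Z₁)) ∫ n₀ e^(−βZ) dZ = n₀·(e^(−β·Z₁) − e^(−β·Z₂)) / (β·(Z₂−Z₁))
e^(−0.57×1.6) = 0.4017; e^(−0.57×4.1) = 0.0966
⟨n⟩ = 0.62 × (0.4017 − 0.0966) / (0.57 × 2.5) = 0.62 × 0.2141 = 0.1327

0.133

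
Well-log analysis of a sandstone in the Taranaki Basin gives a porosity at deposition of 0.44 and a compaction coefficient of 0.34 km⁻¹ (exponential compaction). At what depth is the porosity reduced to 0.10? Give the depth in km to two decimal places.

4.36 km

Invert Athy's law: d = ln(φ₀/φ) / c
d = ln(0.44/0.1) / 0.34 = ln(4.4) / 0.34 = 1.4816 / 0.34 = 4.358 km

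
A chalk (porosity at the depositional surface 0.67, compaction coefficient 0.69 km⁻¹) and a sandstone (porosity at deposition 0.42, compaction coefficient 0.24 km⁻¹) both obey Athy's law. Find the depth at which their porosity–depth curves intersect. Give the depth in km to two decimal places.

1.04 km

Set phi₀ₐ e^(−kₐz) = phi₀ᵦ e^(−kᵦz) ⇒ ln(phi₀ₐ/phi₀ᵦ) = (kₐ − kᵦ)·z
z = ln(0.67/0.42) / (0.69 − 0.24) = 0.4670 / 0.45 = 1.038 km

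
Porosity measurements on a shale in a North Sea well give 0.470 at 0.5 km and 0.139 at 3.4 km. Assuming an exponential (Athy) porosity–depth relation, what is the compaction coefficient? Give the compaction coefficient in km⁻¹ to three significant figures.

0.420 km⁻¹

Athy: φ(Z) = φ₀ e^(−cZ) ⇒ φ₁/φ₂ = e^{c(Z₂−Z₁)} ⇒ c = ln(φ₁/φ₂)/(Z₂−Z₁)
c = ln(0.47/0.139) / (3.4 − 0.5) = ln(3.381) / 2.9 = 1.2183 / 2.9 = 0.4201 km⁻¹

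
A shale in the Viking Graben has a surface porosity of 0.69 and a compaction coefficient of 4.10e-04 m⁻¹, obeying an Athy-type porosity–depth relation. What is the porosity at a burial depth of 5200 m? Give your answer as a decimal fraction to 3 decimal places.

Working in km (1 km = 1000 m; k in km⁻¹ = k in m⁻¹ × 1000):
n = n₀·exp(−k·Z) = 0.69 × exp(−0.41 × 5.2) = 0.69 × exp(−2.132)
  = 0.69 × 0.1186 = 0.0818

0.082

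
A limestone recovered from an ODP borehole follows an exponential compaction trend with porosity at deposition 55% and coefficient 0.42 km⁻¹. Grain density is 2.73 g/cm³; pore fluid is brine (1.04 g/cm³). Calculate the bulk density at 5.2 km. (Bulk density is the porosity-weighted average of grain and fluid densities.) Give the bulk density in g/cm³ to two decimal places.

Porosity at depth: phi = 0.55·exp(−0.42×5.2) = 0.55×0.1126 = 0.0619
Bulk density: ρ_b = (1−phi)ρ_g + phi·ρ_f = 0.9381×2.73 + 0.0619×1.04
       = 2.561 + 0.064 = 2.625 g/cm³

2.63 g/cm³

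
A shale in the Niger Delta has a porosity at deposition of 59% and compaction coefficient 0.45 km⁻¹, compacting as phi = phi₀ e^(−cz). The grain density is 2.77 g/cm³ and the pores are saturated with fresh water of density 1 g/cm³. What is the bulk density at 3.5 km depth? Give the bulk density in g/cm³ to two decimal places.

2.55 g/cm³

Porosity at depth: phi = 0.59·exp(−0.45×3.5) = 0.59×0.2070 = 0.1221
Bulk density: ρ_b = (1−phi)ρ_g + phi·ρ_f = 0.8779×2.77 + 0.1221×1
       = 2.432 + 0.122 = 2.554 g/cm³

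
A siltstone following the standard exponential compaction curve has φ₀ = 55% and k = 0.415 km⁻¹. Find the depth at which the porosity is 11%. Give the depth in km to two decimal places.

Invert Athy's law: z = ln(φ₀/φ) / k
z = ln(0.55/0.11) / 0.415 = ln(5) / 0.415 = 1.6094 / 0.415 = 3.878 km

3.88 km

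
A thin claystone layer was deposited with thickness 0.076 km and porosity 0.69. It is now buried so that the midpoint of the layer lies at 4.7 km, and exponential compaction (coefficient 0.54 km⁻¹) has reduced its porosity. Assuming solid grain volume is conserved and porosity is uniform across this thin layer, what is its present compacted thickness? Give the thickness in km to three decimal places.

Porosity at 4.7 km: phi = 0.69·exp(−0.54×4.7) = 0.0545
Solid-volume conservation: h(1−phi) = h₀(1−phi₀) ⇒ h = h₀·(1−phi₀)/(1−phi)
h = 0.076 × (1 − 0.69)/(1 − 0.0545) = 0.076 × 0.3279 = 0.0249 km

0.025 km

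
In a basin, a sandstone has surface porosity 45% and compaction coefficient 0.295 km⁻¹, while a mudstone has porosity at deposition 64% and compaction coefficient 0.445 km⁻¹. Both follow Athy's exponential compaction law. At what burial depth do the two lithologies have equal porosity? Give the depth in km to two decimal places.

Set φ₀ₐ e^(−cₐd) = φ₀ᵦ e^(−cᵦd) ⇒ ln(φ₀ₐ/φ₀ᵦ) = (cₐ − cᵦ)·d
d = ln(0.45/0.64) / (0.295 − 0.445) = -0.3522 / -0.15 = 2.348 km

2.35 km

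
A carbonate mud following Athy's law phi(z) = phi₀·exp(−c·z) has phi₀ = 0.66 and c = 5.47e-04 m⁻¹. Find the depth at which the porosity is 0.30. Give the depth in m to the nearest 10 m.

1440 m

Working in km (1 km = 1000 m; c in km⁻¹ = c in m⁻¹ × 1000):
Invert Athy's law: z = ln(phi₀/phi) / c
z = ln(0.66/0.3) / 0.547 = ln(2.2) / 0.547 = 0.7885 / 0.547 = 1.441 km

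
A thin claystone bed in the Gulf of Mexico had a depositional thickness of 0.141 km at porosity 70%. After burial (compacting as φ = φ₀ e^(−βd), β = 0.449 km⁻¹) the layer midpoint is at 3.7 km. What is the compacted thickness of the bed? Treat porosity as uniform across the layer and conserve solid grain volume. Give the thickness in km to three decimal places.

Porosity at 3.7 km: φ = 0.7·exp(−0.449×3.7) = 0.1329
Solid-volume conservation: h(1−φ) = h₀(1−φ₀) ⇒ h = h₀·(1−φ₀)/(1−φ)
h = 0.141 × (1 − 0.7)/(1 − 0.1329) = 0.141 × 0.3460 = 0.0488 km

0.049 km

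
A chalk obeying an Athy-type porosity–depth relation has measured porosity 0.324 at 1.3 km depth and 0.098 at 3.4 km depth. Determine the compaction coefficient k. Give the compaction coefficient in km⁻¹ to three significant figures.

0.569 km⁻¹

Athy: n(Z) = n₀ e^(−kZ) ⇒ n₁/n₂ = e^{k(Z₂−Z₁)} ⇒ k = ln(n₁/n₂)/(Z₂−Z₁)
k = ln(0.324/0.098) / (3.4 − 1.3) = ln(3.306) / 2.1 = 1.1958 / 2.1 = 0.5694 km⁻¹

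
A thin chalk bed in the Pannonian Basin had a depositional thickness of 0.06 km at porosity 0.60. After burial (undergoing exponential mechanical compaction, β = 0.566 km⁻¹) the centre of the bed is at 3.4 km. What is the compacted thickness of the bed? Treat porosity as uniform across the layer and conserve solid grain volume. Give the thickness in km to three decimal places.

Porosity at 3.4 km: φ = 0.6·exp(−0.566×3.4) = 0.0876
Solid-volume conservation: h(1−φ) = h₀(1−φ₀) ⇒ h = h₀·(1−φ₀)/(1−φ)
h = 0.06 × (1 − 0.6)/(1 − 0.0876) = 0.06 × 0.4384 = 0.0263 km

0.026 km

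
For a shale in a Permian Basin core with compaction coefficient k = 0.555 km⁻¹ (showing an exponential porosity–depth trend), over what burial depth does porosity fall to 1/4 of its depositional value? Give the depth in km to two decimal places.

φ/φ₀ = 1/4 ⇒ exp(−k·z) = 1/4 ⇒ z = ln(4) / k
z = 1.3863 / 0.555 = 2.498 km

2.50 km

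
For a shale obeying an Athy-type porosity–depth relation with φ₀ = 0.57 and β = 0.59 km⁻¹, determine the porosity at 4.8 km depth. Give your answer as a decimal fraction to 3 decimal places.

φ = φ₀·exp(−β·d) = 0.57 × exp(−0.59 × 4.8) = 0.57 × exp(−2.832)
  = 0.57 × 0.0589 = 0.0336

0.034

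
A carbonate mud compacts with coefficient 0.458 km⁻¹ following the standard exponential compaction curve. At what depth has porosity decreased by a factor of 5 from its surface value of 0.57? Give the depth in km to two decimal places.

3.51 km

φ/φ₀ = 1/5 ⇒ exp(−c·Z) = 1/5 ⇒ Z = ln(5) / c
Z = 1.6094 / 0.458 = 3.514 km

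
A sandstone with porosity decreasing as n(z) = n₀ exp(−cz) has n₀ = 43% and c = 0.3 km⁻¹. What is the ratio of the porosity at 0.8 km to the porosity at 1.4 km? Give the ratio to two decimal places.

n(z₁)/n(z₂) = e^(−c·z₁)/e^(−c·z₂) = e^{c(z₂−z₁)}
= exp(0.3 × 0.6) = exp(0.18) = 1.1972

1.20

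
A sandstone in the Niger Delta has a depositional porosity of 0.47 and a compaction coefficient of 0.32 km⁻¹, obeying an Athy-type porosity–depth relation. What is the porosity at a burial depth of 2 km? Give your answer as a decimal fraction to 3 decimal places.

0.248

phi = phi₀·exp(−c·Z) = 0.47 × exp(−0.32 × 2) = 0.47 × exp(−0.64)
  = 0.47 × 0.5273 = 0.2478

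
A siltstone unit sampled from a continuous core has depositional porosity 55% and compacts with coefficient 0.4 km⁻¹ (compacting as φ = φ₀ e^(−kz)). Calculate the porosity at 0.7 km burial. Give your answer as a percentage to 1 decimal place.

41.6%

φ = φ₀·exp(−k·z) = 0.55 × exp(−0.4 × 0.7) = 0.55 × exp(−0.28)
  = 0.55 × 0.7558 = 0.4157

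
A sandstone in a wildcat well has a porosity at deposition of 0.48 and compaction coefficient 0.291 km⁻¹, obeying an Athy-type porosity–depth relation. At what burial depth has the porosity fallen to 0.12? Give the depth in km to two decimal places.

Invert Athy's law: z = ln(phi₀/phi) / c
z = ln(0.48/0.12) / 0.291 = ln(4) / 0.291 = 1.3863 / 0.291 = 4.764 km

4.76 km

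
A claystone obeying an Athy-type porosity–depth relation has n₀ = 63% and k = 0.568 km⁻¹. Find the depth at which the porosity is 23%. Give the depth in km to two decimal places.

Invert Athy's law: z = ln(n₀/n) / k
z = ln(0.63/0.23) / 0.568 = ln(2.739) / 0.568 = 1.0076 / 0.568 = 1.774 km

1.77 km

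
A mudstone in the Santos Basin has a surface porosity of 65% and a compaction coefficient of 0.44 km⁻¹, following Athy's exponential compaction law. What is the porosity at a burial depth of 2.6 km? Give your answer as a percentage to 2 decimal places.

20.71%

φ = φ₀·exp(−k·Z) = 0.65 × exp(−0.44 × 2.6) = 0.65 × exp(−1.144)
  = 0.65 × 0.3185 = 0.2071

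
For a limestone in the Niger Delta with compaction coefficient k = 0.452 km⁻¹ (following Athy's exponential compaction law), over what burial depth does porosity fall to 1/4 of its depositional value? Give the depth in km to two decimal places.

phi/phi₀ = 1/4 ⇒ exp(−k·z) = 1/4 ⇒ z = ln(4) / k
z = 1.3863 / 0.452 = 3.067 km

3.07 km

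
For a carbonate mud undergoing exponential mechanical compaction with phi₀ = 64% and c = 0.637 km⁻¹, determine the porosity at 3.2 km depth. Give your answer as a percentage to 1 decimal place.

phi = phi₀·exp(−c·Z) = 0.64 × exp(−0.637 × 3.2) = 0.64 × exp(−2.038)
  = 0.64 × 0.1302 = 0.0834

8.3%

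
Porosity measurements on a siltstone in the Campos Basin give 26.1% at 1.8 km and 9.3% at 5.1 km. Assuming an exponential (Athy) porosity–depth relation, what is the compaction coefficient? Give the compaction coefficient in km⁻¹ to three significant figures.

0.313 km⁻¹

Athy: phi(Z) = phi₀ e^(−βZ) ⇒ phi₁/phi₂ = e^{β(Z₂−Z₁)} ⇒ β = ln(phi₁/phi₂)/(Z₂−Z₁)
β = ln(0.261/0.093) / (5.1 − 1.8) = ln(2.806) / 3.3 = 1.0319 / 3.3 = 0.3127 km⁻¹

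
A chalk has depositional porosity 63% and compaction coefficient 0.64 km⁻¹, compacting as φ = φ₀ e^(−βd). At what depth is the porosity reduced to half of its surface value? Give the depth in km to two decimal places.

φ/φ₀ = 1/2 ⇒ exp(−β·d) = 1/2 ⇒ d = ln(2) / β
d = 0.6931 / 0.64 = 1.083 km

1.08 km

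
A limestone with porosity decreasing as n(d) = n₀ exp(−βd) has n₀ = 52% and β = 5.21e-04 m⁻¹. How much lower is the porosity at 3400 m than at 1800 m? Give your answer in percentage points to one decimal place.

Working in km (1 km = 1000 m; β in km⁻¹ = β in m⁻¹ × 1000):
n(1.8) = 0.52·e^(−0.521×1.8) = 0.2036
n(3.4) = 0.52·e^(−0.521×3.4) = 0.0884
Δn = 0.2036 − 0.0884 = 0.1151

11.5 percentage points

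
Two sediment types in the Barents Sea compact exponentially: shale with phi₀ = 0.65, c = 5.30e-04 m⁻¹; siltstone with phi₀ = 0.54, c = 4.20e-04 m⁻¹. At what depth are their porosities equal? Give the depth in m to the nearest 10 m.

Working in km (1 km = 1000 m; c in km⁻¹ = c in m⁻¹ × 1000):
Set phi₀ₐ e^(−cₐz) = phi₀ᵦ e^(−cᵦz) ⇒ ln(phi₀ₐ/phi₀ᵦ) = (cₐ − cᵦ)·z
z = ln(0.65/0.54) / (0.53 − 0.42) = 0.1854 / 0.11 = 1.685 km

1690 m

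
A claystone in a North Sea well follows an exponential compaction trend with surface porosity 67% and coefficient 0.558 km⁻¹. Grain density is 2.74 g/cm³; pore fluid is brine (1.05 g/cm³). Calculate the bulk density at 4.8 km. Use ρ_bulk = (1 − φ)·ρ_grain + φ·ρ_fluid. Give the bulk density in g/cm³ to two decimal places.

2.66 g/cm³

Porosity at depth: φ = 0.67·exp(−0.558×4.8) = 0.67×0.0687 = 0.0460
Bulk density: ρ_b = (1−φ)ρ_g + φ·ρ_f = 0.9540×2.74 + 0.0460×1.05
       = 2.614 + 0.048 = 2.662 g/cm³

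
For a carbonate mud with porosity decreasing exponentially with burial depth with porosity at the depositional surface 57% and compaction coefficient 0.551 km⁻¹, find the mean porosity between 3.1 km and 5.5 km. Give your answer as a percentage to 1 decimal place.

5.7%

⟨φ⟩ = (1/(Z₂−Z₁)) ∫ φ₀ e^(−cZ) dZ = φ₀·(e^(−c·Z₁) − e^(−c·Z₂)) / (c·(Z₂−Z₁))
e^(−0.551×3.1) = 0.1812; e^(−0.551×5.5) = 0.0483
⟨φ⟩ = 0.57 × (0.1812 − 0.0483) / (0.551 × 2.4) = 0.57 × 0.1005 = 0.0573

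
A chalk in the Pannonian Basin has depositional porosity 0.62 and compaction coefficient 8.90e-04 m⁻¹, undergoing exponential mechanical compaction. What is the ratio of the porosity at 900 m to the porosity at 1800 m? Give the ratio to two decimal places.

2.23

Working in km (1 km = 1000 m; k in km⁻¹ = k in m⁻¹ × 1000):
phi(z₁)/phi(z₂) = e^(−k·z₁)/e^(−k·z₂) = e^{k(z₂−z₁)}
= exp(0.89 × 0.9) = exp(0.801) = 2.2278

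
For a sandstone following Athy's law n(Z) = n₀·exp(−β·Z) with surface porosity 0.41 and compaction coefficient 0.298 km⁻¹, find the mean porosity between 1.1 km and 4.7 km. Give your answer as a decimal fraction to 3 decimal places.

⟨n⟩ = (1/(Z₂−Z₁)) ∫ n₀ e^(−βZ) dZ = n₀·(e^(−β·Z₁) − e^(−β·Z₂)) / (β·(Z₂−Z₁))
e^(−0.298×1.1) = 0.7205; e^(−0.298×4.7) = 0.2464
⟨n⟩ = 0.41 × (0.7205 − 0.2464) / (0.298 × 3.6) = 0.41 × 0.4419 = 0.1812

0.181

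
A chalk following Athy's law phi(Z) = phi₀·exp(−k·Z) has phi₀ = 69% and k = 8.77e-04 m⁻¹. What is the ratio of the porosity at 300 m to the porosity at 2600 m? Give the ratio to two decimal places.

Working in km (1 km = 1000 m; k in km⁻¹ = k in m⁻¹ × 1000):
phi(Z₁)/phi(Z₂) = e^(−k·Z₁)/e^(−k·Z₂) = e^{k(Z₂−Z₁)}
= exp(0.877 × 2.3) = exp(2.017) = 7.5165

7.52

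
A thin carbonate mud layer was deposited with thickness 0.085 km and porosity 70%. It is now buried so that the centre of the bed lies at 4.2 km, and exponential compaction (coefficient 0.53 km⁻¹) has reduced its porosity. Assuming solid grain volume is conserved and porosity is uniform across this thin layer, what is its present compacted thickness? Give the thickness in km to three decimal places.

Porosity at 4.2 km: n = 0.7·exp(−0.53×4.2) = 0.0756
Solid-volume conservation: h(1−n) = h₀(1−n₀) ⇒ h = h₀·(1−n₀)/(1−n)
h = 0.085 × (1 − 0.7)/(1 − 0.0756) = 0.085 × 0.3245 = 0.0276 km

0.028 km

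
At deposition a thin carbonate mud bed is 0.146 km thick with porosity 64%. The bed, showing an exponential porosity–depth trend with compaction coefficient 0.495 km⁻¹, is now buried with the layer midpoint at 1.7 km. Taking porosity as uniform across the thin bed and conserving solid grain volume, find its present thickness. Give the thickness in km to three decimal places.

Porosity at 1.7 km: n = 0.64·exp(−0.495×1.7) = 0.2759
Solid-volume conservation: h(1−n) = h₀(1−n₀) ⇒ h = h₀·(1−n₀)/(1−n)
h = 0.146 × (1 − 0.64)/(1 − 0.2759) = 0.146 × 0.4972 = 0.0726 km

0.073 km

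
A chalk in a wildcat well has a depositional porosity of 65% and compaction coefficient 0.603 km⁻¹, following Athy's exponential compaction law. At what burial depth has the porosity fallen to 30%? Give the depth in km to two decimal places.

Invert Athy's law: Z = ln(φ₀/φ) / k
Z = ln(0.65/0.3) / 0.603 = ln(2.167) / 0.603 = 0.7732 / 0.603 = 1.282 km

1.28 km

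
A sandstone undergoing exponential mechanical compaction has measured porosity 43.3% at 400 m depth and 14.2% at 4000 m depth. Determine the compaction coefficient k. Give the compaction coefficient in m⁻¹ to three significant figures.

0.000310 m⁻¹

Working in km (1 km = 1000 m; k in km⁻¹ = k in m⁻¹ × 1000):
Athy: phi(d) = phi₀ e^(−kd) ⇒ phi₁/phi₂ = e^{k(d₂−d₁)} ⇒ k = ln(phi₁/phi₂)/(d₂−d₁)
k = ln(0.433/0.142) / (4 − 0.4) = ln(3.049) / 3.6 = 1.1149 / 3.6 = 0.3097 km⁻¹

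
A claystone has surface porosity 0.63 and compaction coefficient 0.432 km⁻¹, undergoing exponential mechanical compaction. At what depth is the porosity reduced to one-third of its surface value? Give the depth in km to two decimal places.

2.54 km

φ/φ₀ = 1/3 ⇒ exp(−c·Z) = 1/3 ⇒ Z = ln(3) / c
Z = 1.0986 / 0.432 = 2.543 km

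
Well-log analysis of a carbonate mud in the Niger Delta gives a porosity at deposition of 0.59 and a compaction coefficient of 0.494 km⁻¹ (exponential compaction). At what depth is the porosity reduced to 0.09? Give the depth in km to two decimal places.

Invert Athy's law: Z = ln(phi₀/phi) / k
Z = ln(0.59/0.09) / 0.494 = ln(6.556) / 0.494 = 1.8803 / 0.494 = 3.806 km

3.81 km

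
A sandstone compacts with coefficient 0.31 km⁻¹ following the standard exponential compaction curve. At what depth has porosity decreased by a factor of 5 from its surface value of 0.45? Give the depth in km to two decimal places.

5.19 km

phi/phi₀ = 1/5 ⇒ exp(−β·z) = 1/5 ⇒ z = ln(5) / β
z = 1.6094 / 0.31 = 5.192 km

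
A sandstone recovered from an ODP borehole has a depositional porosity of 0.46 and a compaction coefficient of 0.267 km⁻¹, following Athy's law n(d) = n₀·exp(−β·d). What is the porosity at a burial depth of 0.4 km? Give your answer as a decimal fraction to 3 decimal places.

0.413

n = n₀·exp(−β·d) = 0.46 × exp(−0.267 × 0.4) = 0.46 × exp(−0.1068)
  = 0.46 × 0.8987 = 0.4134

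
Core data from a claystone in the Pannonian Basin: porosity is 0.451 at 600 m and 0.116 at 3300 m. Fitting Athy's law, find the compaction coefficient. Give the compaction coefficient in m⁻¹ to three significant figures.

0.000503 m⁻¹

Working in km (1 km = 1000 m; k in km⁻¹ = k in m⁻¹ × 1000):
Athy: n(Z) = n₀ e^(−kZ) ⇒ n₁/n₂ = e^{k(Z₂−Z₁)} ⇒ k = ln(n₁/n₂)/(Z₂−Z₁)
k = ln(0.451/0.116) / (3.3 − 0.6) = ln(3.888) / 2.7 = 1.3579 / 2.7 = 0.5029 km⁻¹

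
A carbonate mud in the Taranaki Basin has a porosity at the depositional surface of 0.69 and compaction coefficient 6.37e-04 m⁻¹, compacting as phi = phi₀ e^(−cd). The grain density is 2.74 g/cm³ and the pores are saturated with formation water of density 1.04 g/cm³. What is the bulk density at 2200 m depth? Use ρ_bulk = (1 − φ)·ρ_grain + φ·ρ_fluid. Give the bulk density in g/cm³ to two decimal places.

2.45 g/cm³

Working in km (1 km = 1000 m; c in km⁻¹ = c in m⁻¹ × 1000):
Porosity at depth: phi = 0.69·exp(−0.637×2.2) = 0.69×0.2463 = 0.1699
Bulk density: ρ_b = (1−phi)ρ_g + phi·ρ_f = 0.8301×2.74 + 0.1699×1.04
       = 2.274 + 0.177 = 2.451 g/cm³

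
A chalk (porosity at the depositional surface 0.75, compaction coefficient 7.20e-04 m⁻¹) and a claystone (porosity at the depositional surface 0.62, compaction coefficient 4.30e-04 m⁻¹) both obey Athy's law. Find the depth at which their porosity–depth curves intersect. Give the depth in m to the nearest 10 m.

Working in km (1 km = 1000 m; c in km⁻¹ = c in m⁻¹ × 1000):
Set n₀ₐ e^(−cₐd) = n₀ᵦ e^(−cᵦd) ⇒ ln(n₀ₐ/n₀ᵦ) = (cₐ − cᵦ)·d
d = ln(0.75/0.62) / (0.72 − 0.43) = 0.1904 / 0.29 = 0.656 km

660 m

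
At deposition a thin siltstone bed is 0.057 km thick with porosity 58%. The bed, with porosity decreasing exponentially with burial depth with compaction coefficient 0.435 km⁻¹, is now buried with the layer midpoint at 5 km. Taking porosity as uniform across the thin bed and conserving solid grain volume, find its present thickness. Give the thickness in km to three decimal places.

Porosity at 5 km: phi = 0.58·exp(−0.435×5) = 0.0659
Solid-volume conservation: h(1−phi) = h₀(1−phi₀) ⇒ h = h₀·(1−phi₀)/(1−phi)
h = 0.057 × (1 − 0.58)/(1 − 0.0659) = 0.057 × 0.4496 = 0.0256 km

0.026 km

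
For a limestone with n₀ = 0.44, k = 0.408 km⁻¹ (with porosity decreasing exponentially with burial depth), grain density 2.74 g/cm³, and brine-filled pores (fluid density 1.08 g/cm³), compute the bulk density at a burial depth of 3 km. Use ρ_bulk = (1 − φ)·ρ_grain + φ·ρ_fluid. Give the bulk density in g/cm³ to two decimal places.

2.53 g/cm³

Porosity at depth: n = 0.44·exp(−0.408×3) = 0.44×0.2941 = 0.1294
Bulk density: ρ_b = (1−n)ρ_g + n·ρ_f = 0.8706×2.74 + 0.1294×1.08
       = 2.385 + 0.140 = 2.525 g/cm³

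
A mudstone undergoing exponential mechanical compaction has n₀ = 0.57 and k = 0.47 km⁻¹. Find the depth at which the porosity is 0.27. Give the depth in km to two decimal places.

1.59 km

Invert Athy's law: z = ln(n₀/n) / k
z = ln(0.57/0.27) / 0.47 = ln(2.111) / 0.47 = 0.7472 / 0.47 = 1.590 km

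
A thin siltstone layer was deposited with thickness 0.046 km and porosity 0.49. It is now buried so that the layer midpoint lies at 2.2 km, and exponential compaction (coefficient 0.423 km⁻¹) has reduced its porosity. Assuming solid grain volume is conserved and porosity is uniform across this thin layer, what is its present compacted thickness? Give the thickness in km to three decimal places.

0.029 km

Porosity at 2.2 km: n = 0.49·exp(−0.423×2.2) = 0.1932
Solid-volume conservation: h(1−n) = h₀(1−n₀) ⇒ h = h₀·(1−n₀)/(1−n)
h = 0.046 × (1 − 0.49)/(1 − 0.1932) = 0.046 × 0.6321 = 0.0291 km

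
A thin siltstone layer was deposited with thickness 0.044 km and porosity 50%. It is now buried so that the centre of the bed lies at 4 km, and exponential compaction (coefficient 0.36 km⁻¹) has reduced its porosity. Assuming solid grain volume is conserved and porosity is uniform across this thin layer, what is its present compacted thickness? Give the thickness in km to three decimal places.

Porosity at 4 km: φ = 0.5·exp(−0.36×4) = 0.1185
Solid-volume conservation: h(1−φ) = h₀(1−φ₀) ⇒ h = h₀·(1−φ₀)/(1−φ)
h = 0.044 × (1 − 0.5)/(1 − 0.1185) = 0.044 × 0.5672 = 0.0250 km

0.025 km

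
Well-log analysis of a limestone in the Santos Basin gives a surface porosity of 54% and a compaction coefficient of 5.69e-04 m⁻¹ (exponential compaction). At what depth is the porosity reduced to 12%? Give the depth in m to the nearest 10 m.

Working in km (1 km = 1000 m; β in km⁻¹ = β in m⁻¹ × 1000):
Invert Athy's law: z = ln(n₀/n) / β
z = ln(0.54/0.12) / 0.569 = ln(4.5) / 0.569 = 1.5041 / 0.569 = 2.643 km

2640 m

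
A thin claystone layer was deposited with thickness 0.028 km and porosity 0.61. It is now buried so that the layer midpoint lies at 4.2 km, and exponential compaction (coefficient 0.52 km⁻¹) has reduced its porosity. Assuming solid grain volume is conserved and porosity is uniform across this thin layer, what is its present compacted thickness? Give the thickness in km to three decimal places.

Porosity at 4.2 km: phi = 0.61·exp(−0.52×4.2) = 0.0687
Solid-volume conservation: h(1−phi) = h₀(1−phi₀) ⇒ h = h₀·(1−phi₀)/(1−phi)
h = 0.028 × (1 − 0.61)/(1 − 0.0687) = 0.028 × 0.4188 = 0.0117 km

0.012 km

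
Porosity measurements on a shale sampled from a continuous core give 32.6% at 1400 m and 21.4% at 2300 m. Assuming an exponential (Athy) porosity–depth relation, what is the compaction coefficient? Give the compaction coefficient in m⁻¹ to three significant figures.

Working in km (1 km = 1000 m; β in km⁻¹ = β in m⁻¹ × 1000):
Athy: φ(z) = φ₀ e^(−βz) ⇒ φ₁/φ₂ = e^{β(z₂−z₁)} ⇒ β = ln(φ₁/φ₂)/(z₂−z₁)
β = ln(0.326/0.214) / (2.3 − 1.4) = ln(1.523) / 0.9 = 0.4209 / 0.9 = 0.4677 km⁻¹

0.000468 m⁻¹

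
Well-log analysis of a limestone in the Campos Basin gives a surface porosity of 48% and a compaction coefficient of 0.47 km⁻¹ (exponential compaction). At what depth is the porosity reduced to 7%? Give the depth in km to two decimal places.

Invert Athy's law: z = ln(phi₀/phi) / c
z = ln(0.48/0.07) / 0.47 = ln(6.857) / 0.47 = 1.9253 / 0.47 = 4.096 km

4.10 km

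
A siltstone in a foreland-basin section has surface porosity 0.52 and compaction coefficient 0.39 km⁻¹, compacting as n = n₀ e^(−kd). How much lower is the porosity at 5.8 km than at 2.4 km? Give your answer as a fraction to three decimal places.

n(2.4) = 0.52·e^(−0.39×2.4) = 0.2039
n(5.8) = 0.52·e^(−0.39×5.8) = 0.0542
Δn = 0.2039 − 0.0542 = 0.1498

0.150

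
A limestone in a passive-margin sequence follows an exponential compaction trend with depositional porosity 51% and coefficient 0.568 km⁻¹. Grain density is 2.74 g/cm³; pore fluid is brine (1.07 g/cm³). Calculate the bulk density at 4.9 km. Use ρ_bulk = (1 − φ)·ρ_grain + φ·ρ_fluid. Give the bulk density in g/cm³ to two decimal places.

Porosity at depth: φ = 0.51·exp(−0.568×4.9) = 0.51×0.0618 = 0.0315
Bulk density: ρ_b = (1−φ)ρ_g + φ·ρ_f = 0.9685×2.74 + 0.0315×1.07
       = 2.654 + 0.034 = 2.687 g/cm³

2.69 g/cm³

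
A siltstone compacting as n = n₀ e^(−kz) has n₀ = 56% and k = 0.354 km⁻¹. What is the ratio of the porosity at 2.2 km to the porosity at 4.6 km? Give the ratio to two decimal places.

n(z₁)/n(z₂) = e^(−k·z₁)/e^(−k·z₂) = e^{k(z₂−z₁)}
= exp(0.354 × 2.4) = exp(0.8496) = 2.3387

2.34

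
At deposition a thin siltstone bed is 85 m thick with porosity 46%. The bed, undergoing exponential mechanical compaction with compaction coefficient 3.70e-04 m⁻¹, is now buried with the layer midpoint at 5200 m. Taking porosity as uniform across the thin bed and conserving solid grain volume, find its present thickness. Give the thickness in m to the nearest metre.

49 m

Working in km (1 km = 1000 m; k in km⁻¹ = k in m⁻¹ × 1000):
Porosity at 5.2 km: φ = 0.46·exp(−0.37×5.2) = 0.0672
Solid-volume conservation: h(1−φ) = h₀(1−φ₀) ⇒ h = h₀·(1−φ₀)/(1−φ)
h = 0.085 × (1 − 0.46)/(1 − 0.0672) = 0.085 × 0.5789 = 0.0492 km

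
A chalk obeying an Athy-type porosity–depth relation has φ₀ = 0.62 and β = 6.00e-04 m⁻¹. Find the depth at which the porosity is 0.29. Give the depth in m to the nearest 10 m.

1270 m

Working in km (1 km = 1000 m; β in km⁻¹ = β in m⁻¹ × 1000):
Invert Athy's law: z = ln(φ₀/φ) / β
z = ln(0.62/0.29) / 0.6 = ln(2.138) / 0.6 = 0.7598 / 0.6 = 1.266 km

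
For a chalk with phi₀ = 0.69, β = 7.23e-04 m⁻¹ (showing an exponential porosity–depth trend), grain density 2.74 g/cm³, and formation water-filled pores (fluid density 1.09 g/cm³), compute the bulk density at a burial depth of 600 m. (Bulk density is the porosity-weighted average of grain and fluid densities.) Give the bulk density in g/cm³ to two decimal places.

2.00 g/cm³

Working in km (1 km = 1000 m; β in km⁻¹ = β in m⁻¹ × 1000):
Porosity at depth: phi = 0.69·exp(−0.723×0.6) = 0.69×0.6480 = 0.4471
Bulk density: ρ_b = (1−phi)ρ_g + phi·ρ_f = 0.5529×2.74 + 0.4471×1.09
       = 1.515 + 0.487 = 2.002 g/cm³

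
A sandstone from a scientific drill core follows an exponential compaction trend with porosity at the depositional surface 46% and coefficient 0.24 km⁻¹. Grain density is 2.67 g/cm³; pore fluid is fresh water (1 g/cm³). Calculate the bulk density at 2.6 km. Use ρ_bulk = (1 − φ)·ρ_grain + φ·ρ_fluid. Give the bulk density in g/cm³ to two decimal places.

2.26 g/cm³

Porosity at depth: φ = 0.46·exp(−0.24×2.6) = 0.46×0.5358 = 0.2465
Bulk density: ρ_b = (1−φ)ρ_g + φ·ρ_f = 0.7535×2.67 + 0.2465×1
       = 2.012 + 0.246 = 2.258 g/cm³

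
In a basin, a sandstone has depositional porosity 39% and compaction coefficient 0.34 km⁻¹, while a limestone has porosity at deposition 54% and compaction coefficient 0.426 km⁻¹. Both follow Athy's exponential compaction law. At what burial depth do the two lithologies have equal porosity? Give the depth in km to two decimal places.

3.78 km

Set φ₀ₐ e^(−kₐz) = φ₀ᵦ e^(−kᵦz) ⇒ ln(φ₀ₐ/φ₀ᵦ) = (kₐ − kᵦ)·z
z = ln(0.39/0.54) / (0.34 − 0.426) = -0.3254 / -0.086 = 3.784 km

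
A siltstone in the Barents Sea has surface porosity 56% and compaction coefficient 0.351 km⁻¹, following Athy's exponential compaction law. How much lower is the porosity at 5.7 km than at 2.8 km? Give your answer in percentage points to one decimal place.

φ(2.8) = 0.56·e^(−0.351×2.8) = 0.2096
φ(5.7) = 0.56·e^(−0.351×5.7) = 0.0757
Δφ = 0.2096 − 0.0757 = 0.1339

13.4 percentage points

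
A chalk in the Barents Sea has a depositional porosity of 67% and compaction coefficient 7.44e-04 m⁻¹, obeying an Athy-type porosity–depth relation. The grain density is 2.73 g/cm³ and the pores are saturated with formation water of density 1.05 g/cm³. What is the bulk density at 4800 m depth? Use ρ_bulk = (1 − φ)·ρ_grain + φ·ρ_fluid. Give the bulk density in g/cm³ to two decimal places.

2.70 g/cm³

Working in km (1 km = 1000 m; c in km⁻¹ = c in m⁻¹ × 1000):
Porosity at depth: φ = 0.67·exp(−0.744×4.8) = 0.67×0.0281 = 0.0188
Bulk density: ρ_b = (1−φ)ρ_g + φ·ρ_f = 0.9812×2.73 + 0.0188×1.05
       = 2.679 + 0.020 = 2.698 g/cm³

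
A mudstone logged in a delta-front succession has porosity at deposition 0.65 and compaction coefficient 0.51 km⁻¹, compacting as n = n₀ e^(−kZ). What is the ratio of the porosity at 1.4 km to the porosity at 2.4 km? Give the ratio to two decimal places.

1.67

n(Z₁)/n(Z₂) = e^(−k·Z₁)/e^(−k·Z₂) = e^{k(Z₂−Z₁)}
= exp(0.51 × 1) = exp(0.51) = 1.6653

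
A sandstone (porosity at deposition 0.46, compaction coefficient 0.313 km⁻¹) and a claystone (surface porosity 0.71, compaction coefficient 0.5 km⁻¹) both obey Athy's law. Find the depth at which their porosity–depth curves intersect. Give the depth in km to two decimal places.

Set n₀ₐ e^(−cₐZ) = n₀ᵦ e^(−cᵦZ) ⇒ ln(n₀ₐ/n₀ᵦ) = (cₐ − cᵦ)·Z
Z = ln(0.46/0.71) / (0.313 − 0.5) = -0.4340 / -0.187 = 2.321 km

2.32 km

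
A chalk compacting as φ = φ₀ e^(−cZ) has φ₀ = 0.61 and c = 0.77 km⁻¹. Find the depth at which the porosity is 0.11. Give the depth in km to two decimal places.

2.22 km

Invert Athy's law: Z = ln(φ₀/φ) / c
Z = ln(0.61/0.11) / 0.77 = ln(5.545) / 0.77 = 1.7130 / 0.77 = 2.225 km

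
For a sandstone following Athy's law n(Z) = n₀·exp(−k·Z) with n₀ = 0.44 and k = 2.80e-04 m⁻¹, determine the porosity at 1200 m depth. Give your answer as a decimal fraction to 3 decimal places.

0.314

Working in km (1 km = 1000 m; k in km⁻¹ = k in m⁻¹ × 1000):
n = n₀·exp(−k·Z) = 0.44 × exp(−0.28 × 1.2) = 0.44 × exp(−0.336)
  = 0.44 × 0.7146 = 0.3144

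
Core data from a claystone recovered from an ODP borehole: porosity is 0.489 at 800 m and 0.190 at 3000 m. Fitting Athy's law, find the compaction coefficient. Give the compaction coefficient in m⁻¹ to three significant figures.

Working in km (1 km = 1000 m; k in km⁻¹ = k in m⁻¹ × 1000):
Athy: φ(Z) = φ₀ e^(−kZ) ⇒ φ₁/φ₂ = e^{k(Z₂−Z₁)} ⇒ k = ln(φ₁/φ₂)/(Z₂−Z₁)
k = ln(0.489/0.19) / (3 − 0.8) = ln(2.574) / 2.2 = 0.9453 / 2.2 = 0.4297 km⁻¹

0.000430 m⁻¹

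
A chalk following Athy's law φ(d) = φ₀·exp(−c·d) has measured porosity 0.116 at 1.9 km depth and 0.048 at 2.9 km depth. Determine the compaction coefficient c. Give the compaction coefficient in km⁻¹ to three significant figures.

0.882 km⁻¹

Athy: φ(d) = φ₀ e^(−cd) ⇒ φ₁/φ₂ = e^{c(d₂−d₁)} ⇒ c = ln(φ₁/φ₂)/(d₂−d₁)
c = ln(0.116/0.048) / (2.9 − 1.9) = ln(2.417) / 1 = 0.8824 / 1 = 0.8824 km⁻¹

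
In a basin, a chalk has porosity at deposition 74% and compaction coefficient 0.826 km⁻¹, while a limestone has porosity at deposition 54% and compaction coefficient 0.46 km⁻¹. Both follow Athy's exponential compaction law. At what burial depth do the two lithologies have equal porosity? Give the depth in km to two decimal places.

0.86 km

Set phi₀ₐ e^(−cₐd) = phi₀ᵦ e^(−cᵦd) ⇒ ln(phi₀ₐ/phi₀ᵦ) = (cₐ − cᵦ)·d
d = ln(0.74/0.54) / (0.826 − 0.46) = 0.3151 / 0.366 = 0.861 km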